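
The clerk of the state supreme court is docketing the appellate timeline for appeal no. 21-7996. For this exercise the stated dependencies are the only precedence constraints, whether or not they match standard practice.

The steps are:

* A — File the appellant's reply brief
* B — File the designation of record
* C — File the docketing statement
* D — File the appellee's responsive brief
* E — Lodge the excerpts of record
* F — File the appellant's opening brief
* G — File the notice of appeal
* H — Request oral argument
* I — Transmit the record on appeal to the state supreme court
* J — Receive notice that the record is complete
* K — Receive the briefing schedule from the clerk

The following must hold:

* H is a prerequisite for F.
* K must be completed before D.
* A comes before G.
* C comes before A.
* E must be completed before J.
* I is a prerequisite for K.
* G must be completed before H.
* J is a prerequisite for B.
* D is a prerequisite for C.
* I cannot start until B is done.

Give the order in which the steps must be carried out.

E J B I K D C A G H F

Only E has no prerequisites, so it is first.
J needed E, now all done → J.
B is the only step now ready → B.
Next only I has its prerequisites met → I.
Next only K has its prerequisites met → K.
D needed K, now all done → D.
C is the only step now ready → C.
A is the only step now ready → A.
G is the only step now ready → G.
Next only H has its prerequisites met → H.
F is the only step now ready → F.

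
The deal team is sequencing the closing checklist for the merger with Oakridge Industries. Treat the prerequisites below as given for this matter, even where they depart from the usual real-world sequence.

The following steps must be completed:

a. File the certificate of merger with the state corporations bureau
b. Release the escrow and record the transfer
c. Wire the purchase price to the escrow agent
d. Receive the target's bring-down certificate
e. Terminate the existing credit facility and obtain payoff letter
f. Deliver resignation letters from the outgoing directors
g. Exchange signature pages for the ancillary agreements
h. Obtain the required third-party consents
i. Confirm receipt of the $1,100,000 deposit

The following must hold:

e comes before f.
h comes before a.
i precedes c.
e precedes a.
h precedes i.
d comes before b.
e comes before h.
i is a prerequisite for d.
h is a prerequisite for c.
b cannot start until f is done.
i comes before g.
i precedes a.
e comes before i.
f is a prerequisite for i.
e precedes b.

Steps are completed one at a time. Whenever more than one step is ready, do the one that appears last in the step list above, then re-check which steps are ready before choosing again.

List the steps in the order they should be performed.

e, h, f, i, g, d, c, b, a

e has no prerequisites → e first.
Ready: h and f. h is listed later → h.
f is the only step now ready → f.
Next only i has its prerequisites met → i.
Now g, d, c and a have their prerequisites met. g is listed later, so g next.
Now d, c and a have their prerequisites met. d is listed later, so d next.
c, b and a are all available; c is listed later → c.
Now b and a have their prerequisites met. b is listed later, so b next.
Next only a has its prerequisites met → a.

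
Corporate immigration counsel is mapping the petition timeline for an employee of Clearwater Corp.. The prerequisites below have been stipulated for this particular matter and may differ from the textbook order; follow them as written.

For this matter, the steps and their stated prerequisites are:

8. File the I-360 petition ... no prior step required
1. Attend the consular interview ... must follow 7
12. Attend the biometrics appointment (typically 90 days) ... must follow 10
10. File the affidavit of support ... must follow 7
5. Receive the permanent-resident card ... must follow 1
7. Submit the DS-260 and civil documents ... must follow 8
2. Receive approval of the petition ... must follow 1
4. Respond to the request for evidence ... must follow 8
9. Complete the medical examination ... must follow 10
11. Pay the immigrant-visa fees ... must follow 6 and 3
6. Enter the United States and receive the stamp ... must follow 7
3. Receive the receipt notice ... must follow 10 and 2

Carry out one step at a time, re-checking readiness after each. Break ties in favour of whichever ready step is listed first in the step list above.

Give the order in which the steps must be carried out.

8, 7, 1, 10, 12, 5, 2, 4, 9, 6, 3, 11

8 is the only step with nothing outstanding, so it goes first.
7 and 4 are both available; 7 is listed earlier → 7.
1, 10 and 6 now also ready, so the ready set is {1, 10, 4, 6}; 1 is listed earlier → 1.
Now 10, 5, 2, 4 and 6 have their prerequisites met. 10 is listed earlier, so 10 next.
Now 12, 5, 2, 4, 9 and 6 have their prerequisites met. 12 is listed earlier, so 12 next.
Ready: 5, 2, 4, 9 and 6. 5 is listed earlier → 5.
Now 2, 4, 9 and 6 have their prerequisites met. 2 is listed earlier, so 2 next.
Now 4, 9, 6 and 3 have their prerequisites met. 4 is listed earlier, so 4 next.
Now 9, 6 and 3 have their prerequisites met. 9 is listed earlier, so 9 next.
Now 6 and 3 have their prerequisites met. 6 is listed earlier, so 6 next.
Next only 3 has its prerequisites met → 3.
11 is the only step now ready → 11.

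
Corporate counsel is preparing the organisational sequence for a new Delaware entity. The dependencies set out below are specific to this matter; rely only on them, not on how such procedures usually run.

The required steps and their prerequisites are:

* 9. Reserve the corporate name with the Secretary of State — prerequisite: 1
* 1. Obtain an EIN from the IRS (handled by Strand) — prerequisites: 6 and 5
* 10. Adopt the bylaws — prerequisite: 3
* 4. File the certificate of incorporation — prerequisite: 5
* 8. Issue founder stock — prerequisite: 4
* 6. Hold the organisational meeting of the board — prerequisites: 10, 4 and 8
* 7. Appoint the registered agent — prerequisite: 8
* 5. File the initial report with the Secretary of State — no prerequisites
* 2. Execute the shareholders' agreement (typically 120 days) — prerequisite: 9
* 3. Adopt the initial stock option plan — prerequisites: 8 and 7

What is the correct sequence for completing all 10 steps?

5 → 4 → 8 → 7 → 3 → 10 → 6 → 1 → 9 → 2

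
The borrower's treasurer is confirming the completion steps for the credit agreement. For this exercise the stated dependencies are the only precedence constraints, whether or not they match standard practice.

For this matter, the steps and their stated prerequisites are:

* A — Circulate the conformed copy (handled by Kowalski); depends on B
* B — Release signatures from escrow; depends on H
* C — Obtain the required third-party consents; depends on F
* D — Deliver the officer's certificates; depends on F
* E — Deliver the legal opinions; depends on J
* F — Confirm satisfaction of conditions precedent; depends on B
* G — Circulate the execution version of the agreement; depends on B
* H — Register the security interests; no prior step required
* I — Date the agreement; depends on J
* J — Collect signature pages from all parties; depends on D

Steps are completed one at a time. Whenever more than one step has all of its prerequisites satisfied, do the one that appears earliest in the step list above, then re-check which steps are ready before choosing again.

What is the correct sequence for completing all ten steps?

H → B → A → F → C → D → G → J → E → I

Only H has no prerequisites, so it is first.
B is the only step now ready → B.
Now A, F and G have their prerequisites met. A is listed earlier, so A next.
F and G are both available; F is listed earlier → F.
C and D now also ready, so the ready set is {C, D, G}; C is listed earlier → C.
Now D and G have their prerequisites met. D is listed earlier, so D next.
J now also ready, so the ready set is {G, J}; G is listed earlier → G.
J needed D, now all done → J.
E and I are both available; E is listed earlier → E.
I needed J, now all done → I.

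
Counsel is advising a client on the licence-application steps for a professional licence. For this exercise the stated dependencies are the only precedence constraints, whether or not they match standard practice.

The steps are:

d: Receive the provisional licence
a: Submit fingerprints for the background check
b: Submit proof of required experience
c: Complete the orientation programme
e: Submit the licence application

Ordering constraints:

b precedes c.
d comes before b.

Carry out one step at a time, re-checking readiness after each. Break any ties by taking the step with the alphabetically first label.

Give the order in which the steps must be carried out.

a d b c e

a, d and e have no prerequisites; a has the earlier label, so a is first.
d and e are both available; d has the earlier label → d.
b now also ready, so the ready set is {b, e}; b has the earlier label → b.
Ready: c and e. c has the earlier label → c.
That leaves e as the only ready step → e.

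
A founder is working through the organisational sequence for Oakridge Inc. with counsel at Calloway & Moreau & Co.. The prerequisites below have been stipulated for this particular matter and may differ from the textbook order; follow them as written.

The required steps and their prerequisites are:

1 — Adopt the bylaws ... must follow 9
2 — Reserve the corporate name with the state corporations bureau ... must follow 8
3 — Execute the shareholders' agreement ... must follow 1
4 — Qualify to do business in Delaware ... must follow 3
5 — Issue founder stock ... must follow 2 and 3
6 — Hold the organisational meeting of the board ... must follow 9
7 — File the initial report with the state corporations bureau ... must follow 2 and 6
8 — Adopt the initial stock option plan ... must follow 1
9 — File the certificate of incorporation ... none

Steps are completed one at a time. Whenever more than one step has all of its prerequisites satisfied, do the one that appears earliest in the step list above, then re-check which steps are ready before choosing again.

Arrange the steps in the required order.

9, 1, 3, 4, 6, 8, 2, 5, 7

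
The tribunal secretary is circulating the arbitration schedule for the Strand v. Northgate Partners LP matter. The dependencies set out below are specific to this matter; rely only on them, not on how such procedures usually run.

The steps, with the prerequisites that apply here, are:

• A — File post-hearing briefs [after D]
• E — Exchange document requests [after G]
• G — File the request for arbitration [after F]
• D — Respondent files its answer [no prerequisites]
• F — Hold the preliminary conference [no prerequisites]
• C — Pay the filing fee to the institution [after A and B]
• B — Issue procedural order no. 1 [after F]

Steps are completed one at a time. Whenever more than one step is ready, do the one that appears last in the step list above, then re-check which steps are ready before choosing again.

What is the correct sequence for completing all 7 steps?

F and D have no prerequisites; F is listed later, so F is first.
B and G now also ready, so the ready set is {B, D, G}; B is listed later → B.
D and G are both available; D is listed later → D.
A now also ready, so the ready set is {G, A}; G is listed later → G.
Now E and A have their prerequisites met. E is listed later, so E next.
That leaves A as the only ready step → A.
C needed B and A, now all done → C.

F → B → D → G → E → A → C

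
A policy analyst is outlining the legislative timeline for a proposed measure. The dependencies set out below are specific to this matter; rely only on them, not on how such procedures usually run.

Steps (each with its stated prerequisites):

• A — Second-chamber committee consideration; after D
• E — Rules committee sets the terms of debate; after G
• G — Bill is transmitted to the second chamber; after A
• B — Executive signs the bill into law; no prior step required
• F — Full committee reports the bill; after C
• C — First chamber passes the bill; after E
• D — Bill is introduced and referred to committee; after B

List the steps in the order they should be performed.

B, D, A, G, E, C, F

Only B has no prerequisites, so it is first.
D needed B, now all done → D.
A needed D, now all done → A.
That leaves G as the only ready step → G.
E needed G, now all done → E.
Next only C has its prerequisites met → C.
That leaves F as the only ready step → F.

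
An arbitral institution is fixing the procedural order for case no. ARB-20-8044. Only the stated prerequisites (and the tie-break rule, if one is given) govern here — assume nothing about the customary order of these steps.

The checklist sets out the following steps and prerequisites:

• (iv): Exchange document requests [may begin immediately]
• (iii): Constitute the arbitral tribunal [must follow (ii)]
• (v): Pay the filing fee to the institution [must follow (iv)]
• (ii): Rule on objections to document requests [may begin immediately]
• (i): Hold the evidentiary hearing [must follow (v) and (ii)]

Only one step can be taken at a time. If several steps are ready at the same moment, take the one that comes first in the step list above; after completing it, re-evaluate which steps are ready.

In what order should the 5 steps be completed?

(iv) (v) (ii) (iii) (i)

Nothing is required for (iv) and (ii). (iv) is listed earlier → (iv) first.
(v) now also ready, so the ready set is {(v), (ii)}; (v) is listed earlier → (v).
Next only (ii) has its prerequisites met → (ii).
(iii) and (i) are both available; (iii) is listed earlier → (iii).
(i) needed (v) and (ii), now all done → (i).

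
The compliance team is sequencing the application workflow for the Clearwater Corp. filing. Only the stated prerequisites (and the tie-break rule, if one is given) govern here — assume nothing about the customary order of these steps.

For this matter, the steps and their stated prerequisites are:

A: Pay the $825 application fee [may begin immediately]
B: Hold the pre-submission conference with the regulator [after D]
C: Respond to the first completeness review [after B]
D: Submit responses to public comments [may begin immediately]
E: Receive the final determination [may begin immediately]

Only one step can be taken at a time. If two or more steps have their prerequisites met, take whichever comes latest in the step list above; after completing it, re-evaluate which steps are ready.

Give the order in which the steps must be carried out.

Nothing is required for E, D and A. E is listed later → E first.
D and A are both available; D is listed later → D.
B and A are both available; B is listed later → B.
Now C and A have their prerequisites met. C is listed later, so C next.
A is the only step now ready → A.

E, D, B, C, A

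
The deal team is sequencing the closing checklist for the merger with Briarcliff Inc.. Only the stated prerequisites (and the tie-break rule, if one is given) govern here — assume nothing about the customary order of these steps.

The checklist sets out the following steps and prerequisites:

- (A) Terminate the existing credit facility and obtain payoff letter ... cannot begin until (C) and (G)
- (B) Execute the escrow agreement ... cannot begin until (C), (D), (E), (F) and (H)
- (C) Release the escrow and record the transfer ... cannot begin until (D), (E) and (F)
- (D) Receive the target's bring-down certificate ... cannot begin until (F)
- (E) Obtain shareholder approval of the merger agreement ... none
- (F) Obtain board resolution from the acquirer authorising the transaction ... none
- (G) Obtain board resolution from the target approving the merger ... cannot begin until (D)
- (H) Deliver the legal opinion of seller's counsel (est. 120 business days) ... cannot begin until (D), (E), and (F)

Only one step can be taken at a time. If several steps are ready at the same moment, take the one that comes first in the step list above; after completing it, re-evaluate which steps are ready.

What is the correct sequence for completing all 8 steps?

(E) and (F) have no prerequisites; (E) is listed earlier, so (E) is first.
Next only (F) has its prerequisites met → (F).
(D) needed (F), now all done → (D).
Ready: (C), (G) and (H). (C) is listed earlier → (C).
Ready: (G) and (H). (G) is listed earlier → (G).
(A) and (H) are both available; (A) is listed earlier → (A).
That leaves (H) as the only ready step → (H).
Next only (B) has its prerequisites met → (B).

(E) (F) (D) (C) (G) (A) (H) (B)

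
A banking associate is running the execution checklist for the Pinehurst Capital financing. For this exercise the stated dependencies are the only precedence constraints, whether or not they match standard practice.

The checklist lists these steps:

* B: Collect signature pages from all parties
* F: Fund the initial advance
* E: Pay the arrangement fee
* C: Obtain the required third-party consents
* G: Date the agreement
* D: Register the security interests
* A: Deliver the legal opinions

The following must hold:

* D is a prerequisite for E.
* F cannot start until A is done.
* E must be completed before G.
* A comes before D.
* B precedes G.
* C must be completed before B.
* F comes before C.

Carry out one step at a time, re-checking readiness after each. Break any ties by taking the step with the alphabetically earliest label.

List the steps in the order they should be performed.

A is the only step with nothing outstanding, so it goes first.
Ready: D and F. D has the earlier label → D.
Ready: E and F. E has the earlier label → E.
F needed A, now all done → F.
C is the only step now ready → C.
That leaves B as the only ready step → B.
Next only G has its prerequisites met → G.

A D E F C B G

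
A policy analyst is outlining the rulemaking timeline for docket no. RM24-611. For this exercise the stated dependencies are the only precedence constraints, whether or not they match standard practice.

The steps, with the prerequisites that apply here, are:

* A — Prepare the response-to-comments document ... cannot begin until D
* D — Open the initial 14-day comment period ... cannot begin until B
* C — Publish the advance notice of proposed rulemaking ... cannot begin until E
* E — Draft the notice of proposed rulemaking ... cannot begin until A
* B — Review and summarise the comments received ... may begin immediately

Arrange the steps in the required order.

B, D, A, E, C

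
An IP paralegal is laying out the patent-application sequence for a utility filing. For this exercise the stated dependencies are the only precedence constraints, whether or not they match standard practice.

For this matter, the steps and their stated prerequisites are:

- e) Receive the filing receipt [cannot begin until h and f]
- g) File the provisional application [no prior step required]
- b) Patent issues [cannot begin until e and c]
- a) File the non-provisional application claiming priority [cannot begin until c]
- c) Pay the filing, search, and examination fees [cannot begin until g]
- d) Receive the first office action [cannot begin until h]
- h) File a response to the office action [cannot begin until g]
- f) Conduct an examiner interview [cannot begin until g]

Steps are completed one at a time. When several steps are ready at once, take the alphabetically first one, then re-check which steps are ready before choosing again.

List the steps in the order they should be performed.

g, c, a, f, h, d, e, b

g is the only step with nothing outstanding, so it goes first.
c, f and h are all available; c has the earlier label → c.
a now also ready, so the ready set is {a, f, h}; a has the earlier label → a.
Ready: f and h. f has the earlier label → f.
h needed g, now all done → h.
Now d and e have their prerequisites met. d has the earlier label, so d next.
e needed f and h, now all done → e.
b needed c and e, now all done → b.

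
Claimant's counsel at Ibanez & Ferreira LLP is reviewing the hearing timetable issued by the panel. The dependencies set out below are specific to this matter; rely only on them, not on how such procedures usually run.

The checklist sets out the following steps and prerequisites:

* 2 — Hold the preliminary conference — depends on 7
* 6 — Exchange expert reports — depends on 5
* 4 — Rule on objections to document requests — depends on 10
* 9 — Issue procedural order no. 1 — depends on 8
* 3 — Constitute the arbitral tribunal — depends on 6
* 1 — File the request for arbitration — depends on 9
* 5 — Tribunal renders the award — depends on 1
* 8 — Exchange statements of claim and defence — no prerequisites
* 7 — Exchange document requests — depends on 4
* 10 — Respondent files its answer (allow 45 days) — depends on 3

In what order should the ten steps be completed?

8, 9, 1, 5, 6, 3, 10, 4, 7, 2

Only 8 has no prerequisites, so it is first.
That leaves 9 as the only ready step → 9.
1 is the only step now ready → 1.
5 is the only step now ready → 5.
6 needed 5, now all done → 6.
Next only 3 has its prerequisites met → 3.
10 needed 3, now all done → 10.
That leaves 4 as the only ready step → 4.
7 is the only step now ready → 7.
2 needed 7, now all done → 2.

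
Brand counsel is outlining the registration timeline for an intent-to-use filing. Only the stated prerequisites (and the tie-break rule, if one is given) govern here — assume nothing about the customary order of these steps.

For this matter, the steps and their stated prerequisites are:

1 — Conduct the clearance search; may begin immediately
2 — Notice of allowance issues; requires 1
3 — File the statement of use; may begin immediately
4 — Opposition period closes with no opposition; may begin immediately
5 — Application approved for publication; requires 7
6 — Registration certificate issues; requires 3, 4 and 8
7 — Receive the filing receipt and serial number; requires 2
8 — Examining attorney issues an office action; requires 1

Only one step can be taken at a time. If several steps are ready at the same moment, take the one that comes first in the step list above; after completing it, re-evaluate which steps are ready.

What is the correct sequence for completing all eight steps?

Nothing is required for 1, 3 and 4. 1 is listed earlier → 1 first.
2, 3, 4 and 8 are all available; 2 is listed earlier → 2.
7 now also ready, so the ready set is {3, 4, 7, 8}; 3 is listed earlier → 3.
4, 7 and 8 are all available; 4 is listed earlier → 4.
Now 7 and 8 have their prerequisites met. 7 is listed earlier, so 7 next.
Ready: 5 and 8. 5 is listed earlier → 5.
8 is the only step now ready → 8.
6 is the only step now ready → 6.

1, 2, 3, 4, 7, 5, 8, 6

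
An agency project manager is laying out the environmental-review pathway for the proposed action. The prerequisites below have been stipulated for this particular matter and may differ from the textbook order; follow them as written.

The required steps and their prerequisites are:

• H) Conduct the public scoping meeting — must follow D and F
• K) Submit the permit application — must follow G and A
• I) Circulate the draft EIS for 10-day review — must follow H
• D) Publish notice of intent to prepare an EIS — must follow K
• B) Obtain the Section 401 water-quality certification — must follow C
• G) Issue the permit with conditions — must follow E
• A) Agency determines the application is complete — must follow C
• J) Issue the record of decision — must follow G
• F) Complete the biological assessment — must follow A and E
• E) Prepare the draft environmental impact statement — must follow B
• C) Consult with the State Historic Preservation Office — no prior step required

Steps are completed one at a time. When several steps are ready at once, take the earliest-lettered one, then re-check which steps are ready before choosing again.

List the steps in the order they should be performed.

C, A, B, E, F, G, J, K, D, H, I

C has no prerequisites → C first.
A and B are both available; A has the earlier label → A.
B is the only step now ready → B.
That leaves E as the only ready step → E.
Ready: F and G. F has the earlier label → F.
That leaves G as the only ready step → G.
J and K are both available; J has the earlier label → J.
K needed A and G, now all done → K.
D is the only step now ready → D.
H is the only step now ready → H.
I needed H, now all done → I.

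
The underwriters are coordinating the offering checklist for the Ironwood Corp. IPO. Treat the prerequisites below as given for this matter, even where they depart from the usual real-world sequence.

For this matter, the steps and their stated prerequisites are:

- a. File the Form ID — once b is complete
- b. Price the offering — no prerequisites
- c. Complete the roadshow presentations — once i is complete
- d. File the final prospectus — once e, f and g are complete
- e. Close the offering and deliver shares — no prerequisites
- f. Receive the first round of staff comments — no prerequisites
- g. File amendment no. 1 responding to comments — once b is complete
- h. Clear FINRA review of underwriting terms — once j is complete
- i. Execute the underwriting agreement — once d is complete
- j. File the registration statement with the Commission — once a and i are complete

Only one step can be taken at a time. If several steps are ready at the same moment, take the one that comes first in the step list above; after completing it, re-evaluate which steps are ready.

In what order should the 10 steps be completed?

b → a → e → f → g → d → i → c → j → h

Nothing is required for b, e and f. b is listed earlier → b first.
Now a, e, f and g have their prerequisites met. a is listed earlier, so a next.
Ready: e, f and g. e is listed earlier → e.
Now f and g have their prerequisites met. f is listed earlier, so f next.
g needed b, now all done → g.
d needed e, f and g, now all done → d.
i needed d, now all done → i.
c and j are both available; c is listed earlier → c.
Next only j has its prerequisites met → j.
Next only h has its prerequisites met → h.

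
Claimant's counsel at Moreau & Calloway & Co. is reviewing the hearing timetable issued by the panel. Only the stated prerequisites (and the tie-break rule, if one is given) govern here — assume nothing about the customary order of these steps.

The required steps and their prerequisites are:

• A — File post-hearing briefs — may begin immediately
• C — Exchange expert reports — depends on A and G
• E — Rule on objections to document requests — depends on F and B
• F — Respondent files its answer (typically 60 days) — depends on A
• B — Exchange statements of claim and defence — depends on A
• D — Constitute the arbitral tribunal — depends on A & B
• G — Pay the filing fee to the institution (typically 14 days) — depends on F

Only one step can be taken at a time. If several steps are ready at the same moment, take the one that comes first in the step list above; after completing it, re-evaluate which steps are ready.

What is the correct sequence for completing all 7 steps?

A F B E D G C

A has no prerequisites → A first.
F and B are both available; F is listed earlier → F.
G now also ready, so the ready set is {B, G}; B is listed earlier → B.
E, D and G are all available; E is listed earlier → E.
D and G are both available; D is listed earlier → D.
Next only G has its prerequisites met → G.
C needed A and G, now all done → C.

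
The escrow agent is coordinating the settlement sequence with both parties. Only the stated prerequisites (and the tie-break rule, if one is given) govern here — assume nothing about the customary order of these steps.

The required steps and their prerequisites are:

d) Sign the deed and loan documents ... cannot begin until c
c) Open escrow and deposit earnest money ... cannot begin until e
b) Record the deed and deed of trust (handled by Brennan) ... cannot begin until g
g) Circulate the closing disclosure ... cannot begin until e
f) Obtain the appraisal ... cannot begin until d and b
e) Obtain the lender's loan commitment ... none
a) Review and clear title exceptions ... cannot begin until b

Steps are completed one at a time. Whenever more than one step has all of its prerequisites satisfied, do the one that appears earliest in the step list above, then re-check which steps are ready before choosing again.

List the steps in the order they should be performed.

e → c → d → g → b → f → a

e is the only step with nothing outstanding, so it goes first.
c and g are both available; c is listed earlier → c.
Now d and g have their prerequisites met. d is listed earlier, so d next.
g needed e, now all done → g.
Next only b has its prerequisites met → b.
f and a are both available; f is listed earlier → f.
Next only a has its prerequisites met → a.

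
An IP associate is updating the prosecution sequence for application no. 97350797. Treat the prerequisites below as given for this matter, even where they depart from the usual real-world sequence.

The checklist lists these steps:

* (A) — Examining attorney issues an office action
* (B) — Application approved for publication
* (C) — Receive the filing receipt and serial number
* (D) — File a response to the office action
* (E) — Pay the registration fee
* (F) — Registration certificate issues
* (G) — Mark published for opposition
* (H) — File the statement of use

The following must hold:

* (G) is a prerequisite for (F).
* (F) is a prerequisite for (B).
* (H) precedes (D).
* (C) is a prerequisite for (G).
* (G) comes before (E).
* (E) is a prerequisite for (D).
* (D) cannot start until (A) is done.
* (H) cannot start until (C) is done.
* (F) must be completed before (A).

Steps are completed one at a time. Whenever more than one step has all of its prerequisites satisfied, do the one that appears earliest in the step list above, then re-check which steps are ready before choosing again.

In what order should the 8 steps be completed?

(C) has no prerequisites → (C) first.
(G) and (H) are both available; (G) is listed earlier → (G).
(E) and (F) now also ready, so the ready set is {(E), (F), (H)}; (E) is listed earlier → (E).
Ready: (F) and (H). (F) is listed earlier → (F).
(A) and (B) now also ready, so the ready set is {(A), (B), (H)}; (A) is listed earlier → (A).
(B) and (H) are both available; (B) is listed earlier → (B).
(H) needed (C), now all done → (H).
Next only (D) has its prerequisites met → (D).

(C), (G), (E), (F), (A), (B), (H), (D)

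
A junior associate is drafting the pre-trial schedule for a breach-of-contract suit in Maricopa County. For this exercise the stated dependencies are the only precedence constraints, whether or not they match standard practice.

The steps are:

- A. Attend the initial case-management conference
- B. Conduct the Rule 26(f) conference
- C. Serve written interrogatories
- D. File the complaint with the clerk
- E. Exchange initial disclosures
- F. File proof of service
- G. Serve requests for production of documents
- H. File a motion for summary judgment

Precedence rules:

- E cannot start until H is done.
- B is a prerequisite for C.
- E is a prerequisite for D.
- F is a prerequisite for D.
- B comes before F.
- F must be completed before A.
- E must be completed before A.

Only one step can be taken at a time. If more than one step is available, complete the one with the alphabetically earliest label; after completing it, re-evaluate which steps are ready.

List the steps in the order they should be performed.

Nothing is required for B, G and H. B has the earlier label → B first.
Ready: C, F, G and H. C has the earlier label → C.
Ready: F, G and H. F has the earlier label → F.
Now G and H have their prerequisites met. G has the earlier label, so G next.
Next only H has its prerequisites met → H.
That leaves E as the only ready step → E.
Ready: A and D. A has the earlier label → A.
That leaves D as the only ready step → D.

B, C, F, G, H, E, A, D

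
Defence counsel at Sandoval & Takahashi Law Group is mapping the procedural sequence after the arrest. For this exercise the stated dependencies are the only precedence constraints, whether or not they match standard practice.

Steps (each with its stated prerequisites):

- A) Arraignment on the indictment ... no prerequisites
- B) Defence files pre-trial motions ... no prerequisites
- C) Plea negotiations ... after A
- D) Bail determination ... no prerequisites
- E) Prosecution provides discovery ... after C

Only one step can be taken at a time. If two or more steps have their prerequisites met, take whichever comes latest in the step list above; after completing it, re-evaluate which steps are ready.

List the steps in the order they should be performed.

D, B and A have no prerequisites; D is listed later, so D is first.
Now B and A have their prerequisites met. B is listed later, so B next.
Next only A has its prerequisites met → A.
That leaves C as the only ready step → C.
That leaves E as the only ready step → E.

D, B, A, C, E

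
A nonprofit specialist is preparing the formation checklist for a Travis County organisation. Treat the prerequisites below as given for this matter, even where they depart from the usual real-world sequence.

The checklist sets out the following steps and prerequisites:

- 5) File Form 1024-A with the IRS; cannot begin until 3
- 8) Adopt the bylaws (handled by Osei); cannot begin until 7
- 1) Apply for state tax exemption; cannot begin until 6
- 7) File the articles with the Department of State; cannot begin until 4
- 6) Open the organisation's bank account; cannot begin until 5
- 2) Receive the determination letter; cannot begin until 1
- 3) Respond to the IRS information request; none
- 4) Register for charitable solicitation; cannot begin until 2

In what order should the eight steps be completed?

3 5 6 1 2 4 7 8

Only 3 has no prerequisites, so it is first.
5 needed 3, now all done → 5.
6 needed 5, now all done → 6.
1 is the only step now ready → 1.
That leaves 2 as the only ready step → 2.
4 needed 2, now all done → 4.
7 needed 4, now all done → 7.
8 is the only step now ready → 8.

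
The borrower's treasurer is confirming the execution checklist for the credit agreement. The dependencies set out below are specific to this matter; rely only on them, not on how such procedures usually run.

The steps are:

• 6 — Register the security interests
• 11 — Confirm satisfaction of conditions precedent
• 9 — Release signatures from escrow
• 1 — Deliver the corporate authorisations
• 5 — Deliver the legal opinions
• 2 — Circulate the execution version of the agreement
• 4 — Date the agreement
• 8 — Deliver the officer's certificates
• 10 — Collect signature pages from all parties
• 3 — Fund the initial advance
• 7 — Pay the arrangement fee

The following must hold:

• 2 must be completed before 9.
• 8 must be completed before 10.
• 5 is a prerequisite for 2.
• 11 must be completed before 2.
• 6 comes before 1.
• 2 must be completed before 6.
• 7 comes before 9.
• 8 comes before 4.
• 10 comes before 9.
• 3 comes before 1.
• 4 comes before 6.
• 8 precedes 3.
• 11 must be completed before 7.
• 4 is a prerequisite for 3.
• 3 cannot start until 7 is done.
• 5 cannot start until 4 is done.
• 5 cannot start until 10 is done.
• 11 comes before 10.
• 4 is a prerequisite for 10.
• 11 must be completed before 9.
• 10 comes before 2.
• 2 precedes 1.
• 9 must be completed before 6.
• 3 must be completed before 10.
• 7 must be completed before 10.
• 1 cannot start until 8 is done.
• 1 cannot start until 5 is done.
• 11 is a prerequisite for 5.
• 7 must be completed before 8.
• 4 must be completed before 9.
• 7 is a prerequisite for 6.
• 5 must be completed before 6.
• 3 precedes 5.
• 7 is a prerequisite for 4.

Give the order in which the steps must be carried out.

11, 7, 8, 4, 3, 10, 5, 2, 9, 6, 1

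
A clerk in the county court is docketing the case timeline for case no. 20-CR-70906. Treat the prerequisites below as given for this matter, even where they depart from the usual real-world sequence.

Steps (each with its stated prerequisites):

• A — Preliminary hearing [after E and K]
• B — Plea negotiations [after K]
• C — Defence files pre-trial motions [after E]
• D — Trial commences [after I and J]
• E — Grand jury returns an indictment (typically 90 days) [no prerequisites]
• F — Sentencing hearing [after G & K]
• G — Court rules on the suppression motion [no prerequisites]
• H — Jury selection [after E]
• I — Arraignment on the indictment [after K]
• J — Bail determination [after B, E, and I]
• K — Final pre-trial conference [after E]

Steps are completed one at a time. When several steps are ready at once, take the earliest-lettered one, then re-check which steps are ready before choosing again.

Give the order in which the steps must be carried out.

E and G have no prerequisites; E has the earlier label, so E is first.
C, H and K now also ready, so the ready set is {C, G, H, K}; C has the earlier label → C.
G, H and K are all available; G has the earlier label → G.
Now H and K have their prerequisites met. H has the earlier label, so H next.
Next only K has its prerequisites met → K.
Ready: A, B, F and I. A has the earlier label → A.
Ready: B, F and I. B has the earlier label → B.
F and I are both available; F has the earlier label → F.
I needed K, now all done → I.
That leaves J as the only ready step → J.
D is the only step now ready → D.

E, C, G, H, K, A, B, F, I, J, D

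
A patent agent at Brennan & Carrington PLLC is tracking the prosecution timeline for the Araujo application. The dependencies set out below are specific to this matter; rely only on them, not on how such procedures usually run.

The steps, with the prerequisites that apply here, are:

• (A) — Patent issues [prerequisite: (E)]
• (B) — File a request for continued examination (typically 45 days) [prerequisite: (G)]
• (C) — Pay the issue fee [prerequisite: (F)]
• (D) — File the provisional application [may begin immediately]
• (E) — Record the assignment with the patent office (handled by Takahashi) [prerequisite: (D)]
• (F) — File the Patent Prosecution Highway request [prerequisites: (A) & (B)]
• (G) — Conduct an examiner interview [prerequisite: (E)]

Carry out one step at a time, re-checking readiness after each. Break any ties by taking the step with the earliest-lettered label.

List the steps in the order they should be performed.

(D), (E), (A), (G), (B), (F), (C)

(D) has no prerequisites → (D) first.
(E) needed (D), now all done → (E).
Ready: (A) and (G). (A) has the earlier label → (A).
(G) needed (E), now all done → (G).
(B) needed (G), now all done → (B).
(F) needed (A) and (B), now all done → (F).
(C) needed (F), now all done → (C).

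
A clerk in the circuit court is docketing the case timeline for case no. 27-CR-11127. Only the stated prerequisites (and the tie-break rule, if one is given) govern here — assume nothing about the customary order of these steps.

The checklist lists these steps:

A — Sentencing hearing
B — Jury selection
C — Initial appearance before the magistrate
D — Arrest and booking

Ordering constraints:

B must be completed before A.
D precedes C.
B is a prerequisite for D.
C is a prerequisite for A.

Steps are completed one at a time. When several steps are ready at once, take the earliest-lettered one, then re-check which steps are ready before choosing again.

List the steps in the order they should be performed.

B is the only step with nothing outstanding, so it goes first.
Next only D has its prerequisites met → D.
C needed D, now all done → C.
A needed B and C, now all done → A.

B, D, C, A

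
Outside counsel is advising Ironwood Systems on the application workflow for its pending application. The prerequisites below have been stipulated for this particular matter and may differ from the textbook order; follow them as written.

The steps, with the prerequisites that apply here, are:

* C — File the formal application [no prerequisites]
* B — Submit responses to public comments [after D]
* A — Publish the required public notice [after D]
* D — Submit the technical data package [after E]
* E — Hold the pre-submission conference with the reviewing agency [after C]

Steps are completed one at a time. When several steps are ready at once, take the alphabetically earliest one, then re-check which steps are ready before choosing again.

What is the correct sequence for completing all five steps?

C, E, D, A, B

Only C has no prerequisites, so it is first.
That leaves E as the only ready step → E.
D needed E, now all done → D.
A and B are both available; A has the earlier label → A.
Next only B has its prerequisites met → B.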